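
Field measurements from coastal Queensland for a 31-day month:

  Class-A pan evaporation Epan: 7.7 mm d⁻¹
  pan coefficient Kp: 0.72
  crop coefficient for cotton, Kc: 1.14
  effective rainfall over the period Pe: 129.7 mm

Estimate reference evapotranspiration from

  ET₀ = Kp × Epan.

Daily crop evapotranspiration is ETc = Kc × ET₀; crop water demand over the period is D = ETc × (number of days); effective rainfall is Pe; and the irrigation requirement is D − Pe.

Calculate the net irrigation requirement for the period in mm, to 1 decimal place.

66.2 mm

ET₀ = 0.72 × 7.7 = 5.5440 mm/d
ETc = Kc × ET₀ = 1.14 × 5.5440 = 6.3202 mm/d
Crop demand D = ETc × 31 d = 6.3202 × 31 = 195.926 mm
D − Pe = 195.926 − 129.7 = 66.226 mm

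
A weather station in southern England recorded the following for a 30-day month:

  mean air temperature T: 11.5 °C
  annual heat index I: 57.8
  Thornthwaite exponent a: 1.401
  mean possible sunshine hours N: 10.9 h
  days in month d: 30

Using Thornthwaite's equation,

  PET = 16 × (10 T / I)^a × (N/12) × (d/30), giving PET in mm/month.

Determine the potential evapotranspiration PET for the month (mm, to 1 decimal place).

38.1 mm

10T/I = 10 × 11.5 / 57.8 = 1.9896
(10T/I)^a = 1.9896^1.401 = 2.6216
Uncorrected PET = 16 × 2.6216 = 41.946 mm
Correction = (N/12)(d/30) = (10.9/12)(30/30) = 0.9083
PET = 41.946 × 0.9083 = 38.100 mm/month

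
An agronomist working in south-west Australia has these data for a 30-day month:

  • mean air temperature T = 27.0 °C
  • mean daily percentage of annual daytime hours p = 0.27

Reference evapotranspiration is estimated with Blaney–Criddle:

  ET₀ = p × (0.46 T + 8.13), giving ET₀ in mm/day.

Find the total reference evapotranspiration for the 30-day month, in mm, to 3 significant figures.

ET₀ = 0.27 × (0.46 × 27.0 + 8.13) = 0.27 × 20.550 = 5.5485 mm/d
Monthly total = 5.5485 × 30 = 166.455 mm

166 mm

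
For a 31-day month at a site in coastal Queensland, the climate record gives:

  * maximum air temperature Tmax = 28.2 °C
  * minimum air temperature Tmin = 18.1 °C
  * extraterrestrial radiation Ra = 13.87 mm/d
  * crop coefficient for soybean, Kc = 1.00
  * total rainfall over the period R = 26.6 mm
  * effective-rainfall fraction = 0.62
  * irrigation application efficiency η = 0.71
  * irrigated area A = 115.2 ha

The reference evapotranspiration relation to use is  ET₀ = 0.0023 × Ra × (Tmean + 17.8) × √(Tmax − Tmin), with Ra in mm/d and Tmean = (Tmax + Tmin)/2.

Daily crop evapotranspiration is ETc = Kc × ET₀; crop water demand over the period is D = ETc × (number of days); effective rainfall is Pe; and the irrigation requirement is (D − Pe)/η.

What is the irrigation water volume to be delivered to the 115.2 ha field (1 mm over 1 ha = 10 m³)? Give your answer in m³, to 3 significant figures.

Tmean = (28.2 + 18.1)/2 = 23.15 °C
ET₀ = 0.0023 × 13.87 × (23.15 + 17.8) × √10.1 = 0.0023 × 13.87 × 40.95 × 3.1780 = 4.1516 mm/d
ETc = Kc × ET₀ = 1.00 × 4.1516 = 4.1516 mm/d
Crop demand D = ETc × 31 d = 4.1516 × 31 = 128.700 mm
Pe = 0.62 × 26.6 = 16.492 mm
D − Pe = 128.700 − 16.492 = 112.208 mm
Gross irrigation = 112.208 / 0.71 = 158.039 mm
Volume = 158.039 mm × 115.2 ha × 10 = 182060.9 m³

182000 m³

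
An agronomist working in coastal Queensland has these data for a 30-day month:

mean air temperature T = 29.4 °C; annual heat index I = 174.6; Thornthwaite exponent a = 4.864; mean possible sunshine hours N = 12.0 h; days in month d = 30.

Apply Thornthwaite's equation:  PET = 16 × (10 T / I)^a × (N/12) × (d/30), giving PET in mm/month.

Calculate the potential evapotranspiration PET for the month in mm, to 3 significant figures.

10T/I = 10 × 29.4 / 174.6 = 1.6838
(10T/I)^a = 1.6838^4.864 = 12.6089
Uncorrected PET = 16 × 12.6089 = 201.742 mm
Correction = (N/12)(d/30) = (12.0/12)(30/30) = 1.0000
PET = 201.742 × 1.0000 = 201.742 mm/month

202 mm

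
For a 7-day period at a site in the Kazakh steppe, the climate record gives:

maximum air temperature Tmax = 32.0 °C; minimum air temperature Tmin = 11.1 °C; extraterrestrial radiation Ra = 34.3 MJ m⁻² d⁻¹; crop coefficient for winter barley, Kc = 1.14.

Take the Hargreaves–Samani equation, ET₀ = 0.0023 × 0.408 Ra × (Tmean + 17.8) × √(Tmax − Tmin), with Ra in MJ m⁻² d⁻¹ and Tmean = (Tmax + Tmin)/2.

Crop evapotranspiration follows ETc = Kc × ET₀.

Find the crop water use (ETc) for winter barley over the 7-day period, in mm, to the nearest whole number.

Tmean = (32.0 + 11.1)/2 = 21.55 °C
0.408 Ra = 0.408 × 34.3 = 13.9944 mm/d equivalent
ET₀ = 0.0023 × 13.9944 × (21.55 + 17.8) × √20.9 = 0.0023 × 13.9944 × 39.35 × 4.5717 = 5.7903 mm/d
ETc = Kc × ET₀ = 1.14 × 5.7903 = 6.6009 mm/d
Over 7 days: 6.6009 × 7 = 46.206 mm

46 mm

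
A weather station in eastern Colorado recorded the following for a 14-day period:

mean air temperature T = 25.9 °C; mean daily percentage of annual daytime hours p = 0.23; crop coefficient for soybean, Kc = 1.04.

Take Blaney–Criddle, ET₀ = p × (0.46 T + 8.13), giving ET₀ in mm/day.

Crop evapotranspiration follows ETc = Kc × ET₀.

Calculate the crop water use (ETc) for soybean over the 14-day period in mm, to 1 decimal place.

ET₀ = 0.23 × (0.46 × 25.9 + 8.13) = 0.23 × 20.044 = 4.6101 mm/d
ETc = Kc × ET₀ = 1.04 × 4.6101 = 4.7945 mm/d
Over 14 days: 4.7945 × 14 = 67.123 mm

67.1 mm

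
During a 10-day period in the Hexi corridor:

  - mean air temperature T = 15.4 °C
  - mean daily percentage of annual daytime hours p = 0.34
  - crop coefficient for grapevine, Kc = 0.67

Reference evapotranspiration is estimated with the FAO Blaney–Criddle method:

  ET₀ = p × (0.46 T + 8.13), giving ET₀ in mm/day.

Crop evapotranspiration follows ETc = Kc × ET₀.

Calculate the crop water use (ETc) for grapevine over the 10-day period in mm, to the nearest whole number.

35 mm

ET₀ = 0.34 × (0.46 × 15.4 + 8.13) = 0.34 × 15.214 = 5.1728 mm/d
ETc = Kc × ET₀ = 0.67 × 5.1728 = 3.4658 mm/d
Over 10 days: 3.4658 × 10 = 34.658 mm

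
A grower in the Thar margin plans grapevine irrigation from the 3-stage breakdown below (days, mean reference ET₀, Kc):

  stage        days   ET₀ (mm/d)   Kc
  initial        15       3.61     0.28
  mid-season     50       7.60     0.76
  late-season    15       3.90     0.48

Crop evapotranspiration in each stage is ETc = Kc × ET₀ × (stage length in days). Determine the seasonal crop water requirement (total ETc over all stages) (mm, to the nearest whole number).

initial: 0.28 × 3.61 × 15 = 15.16 mm
mid-season: 0.76 × 7.60 × 50 = 288.80 mm
late-season: 0.48 × 3.90 × 15 = 28.08 mm
Seasonal total = 332.04 mm

332 mm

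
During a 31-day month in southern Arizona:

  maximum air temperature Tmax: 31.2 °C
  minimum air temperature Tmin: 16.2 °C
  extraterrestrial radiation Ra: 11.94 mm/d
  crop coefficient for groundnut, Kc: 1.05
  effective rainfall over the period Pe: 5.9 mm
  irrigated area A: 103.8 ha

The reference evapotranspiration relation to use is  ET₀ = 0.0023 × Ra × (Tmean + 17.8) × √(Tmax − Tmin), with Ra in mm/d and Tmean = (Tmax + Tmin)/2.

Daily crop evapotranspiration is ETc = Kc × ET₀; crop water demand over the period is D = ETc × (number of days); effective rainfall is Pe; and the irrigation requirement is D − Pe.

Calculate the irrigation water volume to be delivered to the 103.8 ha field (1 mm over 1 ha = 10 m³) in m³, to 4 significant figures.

143000 m³

Tmean = (31.2 + 16.2)/2 = 23.70 °C
ET₀ = 0.0023 × 11.94 × (23.70 + 17.8) × √15.0 = 0.0023 × 11.94 × 41.50 × 3.8730 = 4.4140 mm/d
ETc = Kc × ET₀ = 1.05 × 4.4140 = 4.6347 mm/d
Crop demand D = ETc × 31 d = 4.6347 × 31 = 143.676 mm
D − Pe = 143.676 − 5.9 = 137.776 mm
Volume = 137.776 mm × 103.8 ha × 10 = 143011.5 m³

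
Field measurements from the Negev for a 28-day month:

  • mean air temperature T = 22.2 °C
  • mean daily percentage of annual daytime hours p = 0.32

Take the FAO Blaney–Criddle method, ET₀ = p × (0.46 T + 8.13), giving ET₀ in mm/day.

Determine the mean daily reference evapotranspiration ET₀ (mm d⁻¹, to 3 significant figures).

5.87 mm d⁻¹

ET₀ = 0.32 × (0.46 × 22.2 + 8.13) = 0.32 × 18.342 = 5.8694 mm/d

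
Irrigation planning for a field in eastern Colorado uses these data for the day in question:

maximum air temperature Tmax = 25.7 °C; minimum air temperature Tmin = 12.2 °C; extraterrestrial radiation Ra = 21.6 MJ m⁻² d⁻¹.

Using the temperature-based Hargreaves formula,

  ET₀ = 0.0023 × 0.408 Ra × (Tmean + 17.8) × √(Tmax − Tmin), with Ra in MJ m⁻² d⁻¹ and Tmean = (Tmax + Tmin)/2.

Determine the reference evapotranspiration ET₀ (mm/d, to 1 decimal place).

2.7 mm/d

Tmean = (25.7 + 12.2)/2 = 18.95 °C
0.408 Ra = 0.408 × 21.6 = 8.8128 mm/d equivalent
ET₀ = 0.0023 × 8.8128 × (18.95 + 17.8) × √13.5 = 0.0023 × 8.8128 × 36.75 × 3.6742 = 2.7369 mm/d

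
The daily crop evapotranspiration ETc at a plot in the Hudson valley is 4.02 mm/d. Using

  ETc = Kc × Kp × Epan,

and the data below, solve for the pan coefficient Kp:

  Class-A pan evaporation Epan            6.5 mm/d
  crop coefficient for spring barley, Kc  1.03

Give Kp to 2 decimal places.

ETc = Kc × Kp × Epan  ⇒  Kp = ETc / (Kc × Epan)
Kp = 4.02 / (1.03 × 6.5) = 4.02 / 6.695 = 0.6004

0.60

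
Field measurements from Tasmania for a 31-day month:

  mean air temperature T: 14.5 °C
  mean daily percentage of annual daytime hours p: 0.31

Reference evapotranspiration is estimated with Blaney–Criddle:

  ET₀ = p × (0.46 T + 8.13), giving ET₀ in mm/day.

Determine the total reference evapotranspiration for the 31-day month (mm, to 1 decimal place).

ET₀ = 0.31 × (0.46 × 14.5 + 8.13) = 0.31 × 14.800 = 4.5880 mm/d
Monthly total = 4.5880 × 31 = 142.228 mm

142.2 mm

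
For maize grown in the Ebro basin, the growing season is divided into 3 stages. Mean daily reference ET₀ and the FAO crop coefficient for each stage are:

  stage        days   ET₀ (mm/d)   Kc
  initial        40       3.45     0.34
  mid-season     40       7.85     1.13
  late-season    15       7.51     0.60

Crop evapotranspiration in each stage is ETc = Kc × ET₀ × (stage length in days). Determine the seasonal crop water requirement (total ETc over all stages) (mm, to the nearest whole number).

initial: 0.34 × 3.45 × 40 = 46.92 mm
mid-season: 1.13 × 7.85 × 40 = 354.82 mm
late-season: 0.60 × 7.51 × 15 = 67.59 mm
Seasonal total = 469.33 mm

469 mm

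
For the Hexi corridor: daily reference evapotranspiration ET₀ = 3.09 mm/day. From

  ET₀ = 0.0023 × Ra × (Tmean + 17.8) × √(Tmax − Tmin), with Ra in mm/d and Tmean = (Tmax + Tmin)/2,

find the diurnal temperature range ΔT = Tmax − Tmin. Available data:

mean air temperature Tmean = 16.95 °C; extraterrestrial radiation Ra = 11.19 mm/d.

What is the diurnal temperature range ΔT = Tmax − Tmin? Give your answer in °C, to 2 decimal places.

11.94 °C

√ΔT = ET₀ / [0.0023 × Ra × (Tmean+17.8)] = 3.09 / (0.0023 × 11.19 × 34.75) = 3.4550
ΔT = 3.4550² = 11.937 °C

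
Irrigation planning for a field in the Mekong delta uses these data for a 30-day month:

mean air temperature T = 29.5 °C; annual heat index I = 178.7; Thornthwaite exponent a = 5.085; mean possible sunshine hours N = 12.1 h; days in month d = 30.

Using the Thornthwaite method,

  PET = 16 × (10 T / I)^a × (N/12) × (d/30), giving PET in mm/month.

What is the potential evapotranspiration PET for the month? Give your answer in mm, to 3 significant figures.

206 mm

10T/I = 10 × 29.5 / 178.7 = 1.6508
(10T/I)^a = 1.6508^5.085 = 12.7931
Uncorrected PET = 16 × 12.7931 = 204.690 mm
Correction = (N/12)(d/30) = (12.1/12)(30/30) = 1.0083
PET = 204.690 × 1.0083 = 206.389 mm/month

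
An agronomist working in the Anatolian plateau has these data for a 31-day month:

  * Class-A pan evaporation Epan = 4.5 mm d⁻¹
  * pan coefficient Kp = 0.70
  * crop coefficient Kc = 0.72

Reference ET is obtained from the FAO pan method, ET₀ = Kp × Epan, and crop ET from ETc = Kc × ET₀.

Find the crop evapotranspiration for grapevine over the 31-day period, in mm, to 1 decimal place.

70.3 mm

ET₀ = 0.70 × 4.5 = 3.1500 mm/d
ETc = Kc × ET₀ = 0.72 × 3.1500 = 2.2680 mm/d
Over 31 days: 2.2680 × 31 = 70.308 mm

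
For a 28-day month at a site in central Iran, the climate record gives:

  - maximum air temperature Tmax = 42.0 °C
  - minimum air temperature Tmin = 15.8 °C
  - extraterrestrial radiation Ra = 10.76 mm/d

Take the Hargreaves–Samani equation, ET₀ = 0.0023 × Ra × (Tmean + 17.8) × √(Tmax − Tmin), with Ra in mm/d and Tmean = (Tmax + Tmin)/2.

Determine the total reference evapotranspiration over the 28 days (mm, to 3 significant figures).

166 mm

Tmean = (42.0 + 15.8)/2 = 28.90 °C
ET₀ = 0.0023 × 10.76 × (28.90 + 17.8) × √26.2 = 0.0023 × 10.76 × 46.70 × 5.1186 = 5.9157 mm/d
Over 28 days: 5.9157 × 28 = 165.640 mm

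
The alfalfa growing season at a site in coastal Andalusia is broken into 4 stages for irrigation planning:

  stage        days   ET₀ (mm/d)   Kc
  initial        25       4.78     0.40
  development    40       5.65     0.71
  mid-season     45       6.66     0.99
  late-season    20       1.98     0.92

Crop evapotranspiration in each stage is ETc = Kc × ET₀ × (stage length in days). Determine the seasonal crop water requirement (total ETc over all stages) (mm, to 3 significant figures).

541 mm

initial: 0.40 × 4.78 × 25 = 47.80 mm
development: 0.71 × 5.65 × 40 = 160.46 mm
mid-season: 0.99 × 6.66 × 45 = 296.70 mm
late-season: 0.92 × 1.98 × 20 = 36.43 mm
Seasonal total = 541.39 mm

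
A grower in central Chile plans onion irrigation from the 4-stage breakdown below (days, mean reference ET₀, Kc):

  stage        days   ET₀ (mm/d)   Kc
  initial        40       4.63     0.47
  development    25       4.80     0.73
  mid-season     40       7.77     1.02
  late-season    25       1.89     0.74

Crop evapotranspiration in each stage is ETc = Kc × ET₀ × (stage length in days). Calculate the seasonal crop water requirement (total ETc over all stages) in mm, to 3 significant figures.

initial: 0.47 × 4.63 × 40 = 87.04 mm
development: 0.73 × 4.80 × 25 = 87.60 mm
mid-season: 1.02 × 7.77 × 40 = 317.02 mm
late-season: 0.74 × 1.89 × 25 = 34.97 mm
Seasonal total = 526.63 mm

527 mm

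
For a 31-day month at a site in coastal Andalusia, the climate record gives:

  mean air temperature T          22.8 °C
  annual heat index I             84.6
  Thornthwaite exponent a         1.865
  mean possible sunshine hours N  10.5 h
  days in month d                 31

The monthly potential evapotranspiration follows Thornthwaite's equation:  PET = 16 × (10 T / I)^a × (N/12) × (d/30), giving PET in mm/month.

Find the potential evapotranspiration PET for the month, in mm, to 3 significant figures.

91.9 mm

10T/I = 10 × 22.8 / 84.6 = 2.6950
(10T/I)^a = 2.6950^1.865 = 6.3532
Uncorrected PET = 16 × 6.3532 = 101.651 mm
Correction = (N/12)(d/30) = (10.5/12)(31/30) = 0.9042
PET = 101.651 × 0.9042 = 91.913 mm/month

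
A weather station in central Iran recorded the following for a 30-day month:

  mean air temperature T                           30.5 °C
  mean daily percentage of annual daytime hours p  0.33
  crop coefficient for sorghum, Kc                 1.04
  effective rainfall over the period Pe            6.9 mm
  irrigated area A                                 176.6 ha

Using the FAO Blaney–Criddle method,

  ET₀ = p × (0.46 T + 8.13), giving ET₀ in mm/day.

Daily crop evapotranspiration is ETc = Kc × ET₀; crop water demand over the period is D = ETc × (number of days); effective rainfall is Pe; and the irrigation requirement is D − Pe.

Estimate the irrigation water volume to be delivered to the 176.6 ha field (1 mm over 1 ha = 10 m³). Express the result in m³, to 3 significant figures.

391000 m³

ET₀ = 0.33 × (0.46 × 30.5 + 8.13) = 0.33 × 22.160 = 7.3128 mm/d
ETc = Kc × ET₀ = 1.04 × 7.3128 = 7.6053 mm/d
Crop demand D = ETc × 30 d = 7.6053 × 30 = 228.159 mm
D − Pe = 228.159 − 6.9 = 221.259 mm
Volume = 221.259 mm × 176.6 ha × 10 = 390743.4 m³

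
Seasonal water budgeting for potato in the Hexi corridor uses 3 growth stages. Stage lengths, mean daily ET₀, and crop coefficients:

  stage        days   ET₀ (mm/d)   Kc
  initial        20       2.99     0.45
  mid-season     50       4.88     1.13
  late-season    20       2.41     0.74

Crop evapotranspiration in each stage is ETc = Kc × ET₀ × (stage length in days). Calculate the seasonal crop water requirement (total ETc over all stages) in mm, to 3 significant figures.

initial: 0.45 × 2.99 × 20 = 26.91 mm
mid-season: 1.13 × 4.88 × 50 = 275.72 mm
late-season: 0.74 × 2.41 × 20 = 35.67 mm
Seasonal total = 338.30 mm

338 mm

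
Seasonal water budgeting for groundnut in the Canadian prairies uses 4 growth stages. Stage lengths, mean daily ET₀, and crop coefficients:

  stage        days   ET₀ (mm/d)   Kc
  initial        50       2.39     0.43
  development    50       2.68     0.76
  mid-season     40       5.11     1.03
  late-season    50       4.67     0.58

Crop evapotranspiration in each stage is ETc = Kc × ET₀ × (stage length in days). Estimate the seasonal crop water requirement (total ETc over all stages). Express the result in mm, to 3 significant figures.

499 mm

initial: 0.43 × 2.39 × 50 = 51.39 mm
development: 0.76 × 2.68 × 50 = 101.84 mm
mid-season: 1.03 × 5.11 × 40 = 210.53 mm
late-season: 0.58 × 4.67 × 50 = 135.43 mm
Seasonal total = 499.19 mm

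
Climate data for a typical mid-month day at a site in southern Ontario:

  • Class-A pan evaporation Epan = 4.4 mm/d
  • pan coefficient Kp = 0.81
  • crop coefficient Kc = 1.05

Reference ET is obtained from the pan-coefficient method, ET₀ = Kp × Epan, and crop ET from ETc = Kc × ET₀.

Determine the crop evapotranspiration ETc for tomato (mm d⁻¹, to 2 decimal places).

3.74 mm d⁻¹

ET₀ = 0.81 × 4.4 = 3.5640 mm/d
ETc = Kc × ET₀ = 1.05 × 3.5640 = 3.7422 mm/d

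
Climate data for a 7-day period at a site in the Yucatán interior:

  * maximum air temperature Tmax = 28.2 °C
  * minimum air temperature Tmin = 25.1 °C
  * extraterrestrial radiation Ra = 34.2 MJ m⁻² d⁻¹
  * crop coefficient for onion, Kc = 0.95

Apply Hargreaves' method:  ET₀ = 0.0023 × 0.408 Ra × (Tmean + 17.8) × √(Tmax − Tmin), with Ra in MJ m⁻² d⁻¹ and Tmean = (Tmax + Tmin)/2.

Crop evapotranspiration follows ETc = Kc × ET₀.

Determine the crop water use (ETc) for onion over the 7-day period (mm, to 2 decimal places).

Tmean = (28.2 + 25.1)/2 = 26.65 °C
0.408 Ra = 0.408 × 34.2 = 13.9536 mm/d equivalent
ET₀ = 0.0023 × 13.9536 × (26.65 + 17.8) × √3.1 = 0.0023 × 13.9536 × 44.45 × 1.7607 = 2.5117 mm/d
ETc = Kc × ET₀ = 0.95 × 2.5117 = 2.3861 mm/d
Over 7 days: 2.3861 × 7 = 16.703 mm

16.70 mm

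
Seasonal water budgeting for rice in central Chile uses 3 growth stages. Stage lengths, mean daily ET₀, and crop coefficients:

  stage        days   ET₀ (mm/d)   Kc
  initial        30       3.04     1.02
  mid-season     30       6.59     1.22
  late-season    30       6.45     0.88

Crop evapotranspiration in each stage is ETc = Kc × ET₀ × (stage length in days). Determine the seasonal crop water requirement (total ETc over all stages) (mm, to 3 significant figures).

504 mm

initial: 1.02 × 3.04 × 30 = 93.02 mm
mid-season: 1.22 × 6.59 × 30 = 241.19 mm
late-season: 0.88 × 6.45 × 30 = 170.28 mm
Seasonal total = 504.49 mm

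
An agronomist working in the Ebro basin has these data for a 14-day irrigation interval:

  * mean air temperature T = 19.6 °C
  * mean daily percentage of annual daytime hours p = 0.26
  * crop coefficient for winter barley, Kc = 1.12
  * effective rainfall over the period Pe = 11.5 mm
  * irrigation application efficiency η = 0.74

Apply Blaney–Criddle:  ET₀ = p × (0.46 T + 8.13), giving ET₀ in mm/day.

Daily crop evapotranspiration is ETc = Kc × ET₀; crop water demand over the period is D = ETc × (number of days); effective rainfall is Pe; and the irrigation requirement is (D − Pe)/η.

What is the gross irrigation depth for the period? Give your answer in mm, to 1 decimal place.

ET₀ = 0.26 × (0.46 × 19.6 + 8.13) = 0.26 × 17.146 = 4.4580 mm/d
ETc = Kc × ET₀ = 1.12 × 4.4580 = 4.9930 mm/d
Crop demand D = ETc × 14 d = 4.9930 × 14 = 69.902 mm
D − Pe = 69.902 − 11.5 = 58.402 mm
Gross irrigation = 58.402 / 0.74 = 78.922 mm

78.9 mm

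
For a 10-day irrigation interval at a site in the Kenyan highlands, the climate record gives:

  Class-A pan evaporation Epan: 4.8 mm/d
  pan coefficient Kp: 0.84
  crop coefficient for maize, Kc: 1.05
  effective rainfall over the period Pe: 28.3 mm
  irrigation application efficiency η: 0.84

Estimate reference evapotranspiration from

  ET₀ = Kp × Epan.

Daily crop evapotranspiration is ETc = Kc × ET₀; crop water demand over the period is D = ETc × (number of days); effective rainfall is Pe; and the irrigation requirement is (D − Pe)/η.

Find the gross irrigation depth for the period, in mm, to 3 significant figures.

16.7 mm

ET₀ = 0.84 × 4.8 = 4.0320 mm/d
ETc = Kc × ET₀ = 1.05 × 4.0320 = 4.2336 mm/d
Crop demand D = ETc × 10 d = 4.2336 × 10 = 42.336 mm
D − Pe = 42.336 − 28.3 = 14.036 mm
Gross irrigation = 14.036 / 0.84 = 16.710 mm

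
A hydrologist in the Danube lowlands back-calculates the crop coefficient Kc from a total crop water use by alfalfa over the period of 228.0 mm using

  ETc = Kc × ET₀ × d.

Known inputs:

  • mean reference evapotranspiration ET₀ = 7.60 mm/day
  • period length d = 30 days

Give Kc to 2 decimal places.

1.00

ETc = Kc × ET₀ × d  ⇒  Kc = ETc / (ET₀ × d)
Kc = 228.0 / (7.60 × 30) = 228.0 / 228.00 = 1.0000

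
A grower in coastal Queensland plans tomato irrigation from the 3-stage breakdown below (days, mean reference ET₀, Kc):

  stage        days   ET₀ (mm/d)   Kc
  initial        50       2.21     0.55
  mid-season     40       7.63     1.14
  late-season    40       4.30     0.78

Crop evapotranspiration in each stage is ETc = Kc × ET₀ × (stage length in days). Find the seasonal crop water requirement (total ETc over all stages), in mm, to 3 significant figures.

543 mm

initial: 0.55 × 2.21 × 50 = 60.78 mm
mid-season: 1.14 × 7.63 × 40 = 347.93 mm
late-season: 0.78 × 4.30 × 40 = 134.16 mm
Seasonal total = 542.87 mm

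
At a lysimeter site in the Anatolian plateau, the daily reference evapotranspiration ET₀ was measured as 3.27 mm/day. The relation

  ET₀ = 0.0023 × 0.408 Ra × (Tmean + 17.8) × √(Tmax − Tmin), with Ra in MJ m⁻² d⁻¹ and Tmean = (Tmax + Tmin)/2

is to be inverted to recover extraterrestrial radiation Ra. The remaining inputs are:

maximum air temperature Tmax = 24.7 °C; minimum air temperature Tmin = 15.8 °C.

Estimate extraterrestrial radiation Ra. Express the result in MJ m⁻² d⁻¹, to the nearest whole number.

Tmean = (24.7+15.8)/2 = 20.25 °C; ΔT = 8.9
Ra = ET₀ / [0.0023 × 0.408 × (Tmean+17.8) × √ΔT]
   = 3.27 / (0.0023 × 0.408 × 38.05 × 2.9833) = 30.698 MJ m⁻² d⁻¹

31 MJ m⁻² d⁻¹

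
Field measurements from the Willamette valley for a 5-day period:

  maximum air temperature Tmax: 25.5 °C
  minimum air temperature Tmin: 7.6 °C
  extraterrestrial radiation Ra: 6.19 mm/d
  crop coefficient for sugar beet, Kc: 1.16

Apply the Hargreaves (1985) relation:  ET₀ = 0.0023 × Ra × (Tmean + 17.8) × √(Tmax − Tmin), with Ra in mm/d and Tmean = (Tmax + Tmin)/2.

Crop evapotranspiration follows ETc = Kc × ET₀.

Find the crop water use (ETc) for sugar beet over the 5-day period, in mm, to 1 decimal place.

12.0 mm

Tmean = (25.5 + 7.6)/2 = 16.55 °C
ET₀ = 0.0023 × 6.19 × (16.55 + 17.8) × √17.9 = 0.0023 × 6.19 × 34.35 × 4.2308 = 2.0690 mm/d
ETc = Kc × ET₀ = 1.16 × 2.0690 = 2.4000 mm/d
Over 5 days: 2.4000 × 5 = 12.000 mm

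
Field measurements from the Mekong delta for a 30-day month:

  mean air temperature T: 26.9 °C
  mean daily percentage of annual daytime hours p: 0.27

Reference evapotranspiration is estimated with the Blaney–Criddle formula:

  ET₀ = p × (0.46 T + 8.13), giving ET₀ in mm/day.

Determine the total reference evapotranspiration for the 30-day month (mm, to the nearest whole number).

166 mm

ET₀ = 0.27 × (0.46 × 26.9 + 8.13) = 0.27 × 20.504 = 5.5361 mm/d
Monthly total = 5.5361 × 30 = 166.083 mm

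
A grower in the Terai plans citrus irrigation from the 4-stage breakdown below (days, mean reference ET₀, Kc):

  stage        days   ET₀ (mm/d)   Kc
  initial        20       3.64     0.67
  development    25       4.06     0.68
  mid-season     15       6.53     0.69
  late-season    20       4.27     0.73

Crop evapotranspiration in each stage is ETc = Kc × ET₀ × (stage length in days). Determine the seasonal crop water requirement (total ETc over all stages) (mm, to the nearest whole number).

initial: 0.67 × 3.64 × 20 = 48.78 mm
development: 0.68 × 4.06 × 25 = 69.02 mm
mid-season: 0.69 × 6.53 × 15 = 67.59 mm
late-season: 0.73 × 4.27 × 20 = 62.34 mm
Seasonal total = 247.73 mm

248 mm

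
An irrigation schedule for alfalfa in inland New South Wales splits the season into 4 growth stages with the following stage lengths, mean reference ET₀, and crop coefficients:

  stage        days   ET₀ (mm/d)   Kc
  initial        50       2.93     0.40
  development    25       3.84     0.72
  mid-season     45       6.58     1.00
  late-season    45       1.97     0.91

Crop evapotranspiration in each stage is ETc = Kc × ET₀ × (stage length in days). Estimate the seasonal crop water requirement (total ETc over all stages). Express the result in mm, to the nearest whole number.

initial: 0.40 × 2.93 × 50 = 58.60 mm
development: 0.72 × 3.84 × 25 = 69.12 mm
mid-season: 1.00 × 6.58 × 45 = 296.10 mm
late-season: 0.91 × 1.97 × 45 = 80.67 mm
Seasonal total = 504.49 mm

504 mm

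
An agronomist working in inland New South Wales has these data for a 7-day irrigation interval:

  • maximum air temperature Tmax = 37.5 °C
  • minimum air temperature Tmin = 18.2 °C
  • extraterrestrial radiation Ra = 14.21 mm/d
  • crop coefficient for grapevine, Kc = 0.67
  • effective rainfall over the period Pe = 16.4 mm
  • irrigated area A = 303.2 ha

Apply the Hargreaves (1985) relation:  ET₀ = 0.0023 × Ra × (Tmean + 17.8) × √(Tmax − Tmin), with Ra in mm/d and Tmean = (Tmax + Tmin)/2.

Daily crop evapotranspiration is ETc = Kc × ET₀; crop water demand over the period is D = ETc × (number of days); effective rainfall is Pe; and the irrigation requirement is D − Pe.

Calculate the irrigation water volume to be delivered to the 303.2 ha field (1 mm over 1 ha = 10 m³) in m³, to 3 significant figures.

Tmean = (37.5 + 18.2)/2 = 27.85 °C
ET₀ = 0.0023 × 14.21 × (27.85 + 17.8) × √19.3 = 0.0023 × 14.21 × 45.65 × 4.3932 = 6.5546 mm/d
ETc = Kc × ET₀ = 0.67 × 6.5546 = 4.3916 mm/d
Crop demand D = ETc × 7 d = 4.3916 × 7 = 30.741 mm
D − Pe = 30.741 − 16.4 = 14.341 mm
Volume = 14.341 mm × 303.2 ha × 10 = 43481.9 m³

43500 m³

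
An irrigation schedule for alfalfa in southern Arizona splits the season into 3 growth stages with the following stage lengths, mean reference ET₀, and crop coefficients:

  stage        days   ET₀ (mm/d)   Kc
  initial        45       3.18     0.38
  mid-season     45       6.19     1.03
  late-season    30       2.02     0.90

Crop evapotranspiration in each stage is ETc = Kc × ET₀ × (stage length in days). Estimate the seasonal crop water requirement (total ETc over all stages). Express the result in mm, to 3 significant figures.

396 mm

initial: 0.38 × 3.18 × 45 = 54.38 mm
mid-season: 1.03 × 6.19 × 45 = 286.91 mm
late-season: 0.90 × 2.02 × 30 = 54.54 mm
Seasonal total = 395.83 mm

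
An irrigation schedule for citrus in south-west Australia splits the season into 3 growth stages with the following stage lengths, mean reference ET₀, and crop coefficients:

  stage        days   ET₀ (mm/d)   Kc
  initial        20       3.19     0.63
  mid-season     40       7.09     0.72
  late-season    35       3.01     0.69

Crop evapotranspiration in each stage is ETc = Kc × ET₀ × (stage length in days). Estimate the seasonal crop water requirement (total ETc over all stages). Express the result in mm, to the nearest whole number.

317 mm

initial: 0.63 × 3.19 × 20 = 40.19 mm
mid-season: 0.72 × 7.09 × 40 = 204.19 mm
late-season: 0.69 × 3.01 × 35 = 72.69 mm
Seasonal total = 317.07 mm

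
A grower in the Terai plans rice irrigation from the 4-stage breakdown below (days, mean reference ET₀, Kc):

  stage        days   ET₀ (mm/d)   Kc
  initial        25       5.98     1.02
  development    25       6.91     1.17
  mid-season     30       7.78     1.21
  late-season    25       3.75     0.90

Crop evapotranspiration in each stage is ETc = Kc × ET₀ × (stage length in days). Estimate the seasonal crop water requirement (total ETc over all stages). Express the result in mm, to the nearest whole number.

initial: 1.02 × 5.98 × 25 = 152.49 mm
development: 1.17 × 6.91 × 25 = 202.12 mm
mid-season: 1.21 × 7.78 × 30 = 282.41 mm
late-season: 0.90 × 3.75 × 25 = 84.38 mm
Seasonal total = 721.40 mm

721 mm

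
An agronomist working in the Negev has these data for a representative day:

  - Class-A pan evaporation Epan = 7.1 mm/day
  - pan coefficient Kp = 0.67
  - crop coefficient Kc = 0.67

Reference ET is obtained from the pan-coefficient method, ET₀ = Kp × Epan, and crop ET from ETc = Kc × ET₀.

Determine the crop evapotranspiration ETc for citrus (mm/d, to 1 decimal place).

ET₀ = 0.67 × 7.1 = 4.7570 mm/d
ETc = Kc × ET₀ = 0.67 × 4.7570 = 3.1872 mm/d

3.2 mm/d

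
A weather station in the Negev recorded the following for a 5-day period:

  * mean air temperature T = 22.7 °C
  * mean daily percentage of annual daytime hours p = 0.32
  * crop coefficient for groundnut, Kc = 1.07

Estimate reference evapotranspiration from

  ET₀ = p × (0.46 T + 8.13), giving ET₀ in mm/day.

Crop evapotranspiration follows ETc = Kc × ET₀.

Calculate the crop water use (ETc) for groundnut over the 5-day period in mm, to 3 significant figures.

ET₀ = 0.32 × (0.46 × 22.7 + 8.13) = 0.32 × 18.572 = 5.9430 mm/d
ETc = Kc × ET₀ = 1.07 × 5.9430 = 6.3590 mm/d
Over 5 days: 6.3590 × 5 = 31.795 mm

31.8 mm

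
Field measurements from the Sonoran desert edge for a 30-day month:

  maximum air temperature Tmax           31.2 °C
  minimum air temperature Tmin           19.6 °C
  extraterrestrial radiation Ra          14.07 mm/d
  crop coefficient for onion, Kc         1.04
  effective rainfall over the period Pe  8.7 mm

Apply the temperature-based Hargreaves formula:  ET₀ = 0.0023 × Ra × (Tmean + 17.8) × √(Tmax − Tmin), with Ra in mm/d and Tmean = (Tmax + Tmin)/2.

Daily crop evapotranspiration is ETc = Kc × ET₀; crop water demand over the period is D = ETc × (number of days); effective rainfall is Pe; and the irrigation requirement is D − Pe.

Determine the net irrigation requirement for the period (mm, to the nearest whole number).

140 mm

Tmean = (31.2 + 19.6)/2 = 25.40 °C
ET₀ = 0.0023 × 14.07 × (25.40 + 17.8) × √11.6 = 0.0023 × 14.07 × 43.20 × 3.4059 = 4.7614 mm/d
ETc = Kc × ET₀ = 1.04 × 4.7614 = 4.9519 mm/d
Crop demand D = ETc × 30 d = 4.9519 × 30 = 148.557 mm
D − Pe = 148.557 − 8.7 = 139.857 mm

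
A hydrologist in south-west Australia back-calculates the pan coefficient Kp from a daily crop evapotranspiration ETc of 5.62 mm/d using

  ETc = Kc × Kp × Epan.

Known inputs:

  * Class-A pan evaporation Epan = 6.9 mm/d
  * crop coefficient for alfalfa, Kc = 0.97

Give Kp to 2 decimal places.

0.84

ETc = Kc × Kp × Epan  ⇒  Kp = ETc / (Kc × Epan)
Kp = 5.62 / (0.97 × 6.9) = 5.62 / 6.693 = 0.8397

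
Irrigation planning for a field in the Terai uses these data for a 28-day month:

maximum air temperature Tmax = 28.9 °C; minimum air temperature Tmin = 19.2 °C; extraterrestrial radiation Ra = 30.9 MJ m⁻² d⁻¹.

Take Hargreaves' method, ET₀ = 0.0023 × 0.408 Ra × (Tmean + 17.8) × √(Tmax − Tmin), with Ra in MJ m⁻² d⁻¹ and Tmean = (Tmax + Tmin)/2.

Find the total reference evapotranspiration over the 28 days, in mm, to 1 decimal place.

105.8 mm

Tmean = (28.9 + 19.2)/2 = 24.05 °C
0.408 Ra = 0.408 × 30.9 = 12.6072 mm/d equivalent
ET₀ = 0.0023 × 12.6072 × (24.05 + 17.8) × √9.7 = 0.0023 × 12.6072 × 41.85 × 3.1145 = 3.7795 mm/d
Over 28 days: 3.7795 × 28 = 105.826 mm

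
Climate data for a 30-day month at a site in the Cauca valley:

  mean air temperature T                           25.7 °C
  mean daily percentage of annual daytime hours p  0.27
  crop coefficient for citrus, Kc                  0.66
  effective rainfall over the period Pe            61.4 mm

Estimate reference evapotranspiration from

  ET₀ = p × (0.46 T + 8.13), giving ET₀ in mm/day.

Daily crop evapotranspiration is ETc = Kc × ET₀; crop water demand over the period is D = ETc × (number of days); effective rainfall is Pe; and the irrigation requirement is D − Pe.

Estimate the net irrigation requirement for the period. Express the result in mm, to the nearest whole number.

ET₀ = 0.27 × (0.46 × 25.7 + 8.13) = 0.27 × 19.952 = 5.3870 mm/d
ETc = Kc × ET₀ = 0.66 × 5.3870 = 3.5554 mm/d
Crop demand D = ETc × 30 d = 3.5554 × 30 = 106.662 mm
D − Pe = 106.662 − 61.4 = 45.262 mm

45 mm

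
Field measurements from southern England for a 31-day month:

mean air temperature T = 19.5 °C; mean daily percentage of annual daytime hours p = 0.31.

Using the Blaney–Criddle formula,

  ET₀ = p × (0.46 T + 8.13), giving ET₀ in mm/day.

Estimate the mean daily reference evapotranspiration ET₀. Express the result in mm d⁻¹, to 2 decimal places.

ET₀ = 0.31 × (0.46 × 19.5 + 8.13) = 0.31 × 17.100 = 5.3010 mm/d

5.30 mm d⁻¹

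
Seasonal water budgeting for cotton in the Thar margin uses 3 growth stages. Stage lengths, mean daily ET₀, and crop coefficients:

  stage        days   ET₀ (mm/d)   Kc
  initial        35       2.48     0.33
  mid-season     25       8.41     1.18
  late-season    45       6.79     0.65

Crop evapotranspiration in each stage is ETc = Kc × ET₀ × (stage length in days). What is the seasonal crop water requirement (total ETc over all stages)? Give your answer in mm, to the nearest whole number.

initial: 0.33 × 2.48 × 35 = 28.64 mm
mid-season: 1.18 × 8.41 × 25 = 248.10 mm
late-season: 0.65 × 6.79 × 45 = 198.61 mm
Seasonal total = 475.35 mm

475 mm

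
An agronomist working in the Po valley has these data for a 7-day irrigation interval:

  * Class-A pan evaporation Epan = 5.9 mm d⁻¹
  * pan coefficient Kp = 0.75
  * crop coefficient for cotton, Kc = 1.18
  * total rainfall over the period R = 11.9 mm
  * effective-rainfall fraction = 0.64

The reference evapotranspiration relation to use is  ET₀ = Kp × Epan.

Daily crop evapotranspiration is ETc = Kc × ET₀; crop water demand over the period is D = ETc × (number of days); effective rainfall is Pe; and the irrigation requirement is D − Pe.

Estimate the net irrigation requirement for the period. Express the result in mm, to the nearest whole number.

29 mm

ET₀ = 0.75 × 5.9 = 4.4250 mm/d
ETc = Kc × ET₀ = 1.18 × 4.4250 = 5.2215 mm/d
Crop demand D = ETc × 7 d = 5.2215 × 7 = 36.551 mm
Pe = 0.64 × 11.9 = 7.616 mm
D − Pe = 36.551 − 7.616 = 28.935 mm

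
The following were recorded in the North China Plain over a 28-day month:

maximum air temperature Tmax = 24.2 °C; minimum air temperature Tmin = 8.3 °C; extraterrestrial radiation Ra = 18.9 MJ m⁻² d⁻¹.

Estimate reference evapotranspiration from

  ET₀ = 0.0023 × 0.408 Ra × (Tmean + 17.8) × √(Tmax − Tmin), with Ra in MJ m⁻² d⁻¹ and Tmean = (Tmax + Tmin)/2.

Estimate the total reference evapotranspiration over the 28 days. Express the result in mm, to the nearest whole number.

67 mm

Tmean = (24.2 + 8.3)/2 = 16.25 °C
0.408 Ra = 0.408 × 18.9 = 7.7112 mm/d equivalent
ET₀ = 0.0023 × 7.7112 × (16.25 + 17.8) × √15.9 = 0.0023 × 7.7112 × 34.05 × 3.9875 = 2.4081 mm/d
Over 28 days: 2.4081 × 28 = 67.427 mm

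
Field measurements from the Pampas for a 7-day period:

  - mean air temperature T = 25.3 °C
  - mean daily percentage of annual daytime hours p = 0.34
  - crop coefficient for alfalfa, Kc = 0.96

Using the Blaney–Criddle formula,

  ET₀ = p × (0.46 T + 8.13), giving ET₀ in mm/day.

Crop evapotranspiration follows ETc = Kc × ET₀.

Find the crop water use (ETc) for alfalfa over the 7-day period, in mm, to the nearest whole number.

ET₀ = 0.34 × (0.46 × 25.3 + 8.13) = 0.34 × 19.768 = 6.7211 mm/d
ETc = Kc × ET₀ = 0.96 × 6.7211 = 6.4523 mm/d
Over 7 days: 6.4523 × 7 = 45.166 mm

45 mm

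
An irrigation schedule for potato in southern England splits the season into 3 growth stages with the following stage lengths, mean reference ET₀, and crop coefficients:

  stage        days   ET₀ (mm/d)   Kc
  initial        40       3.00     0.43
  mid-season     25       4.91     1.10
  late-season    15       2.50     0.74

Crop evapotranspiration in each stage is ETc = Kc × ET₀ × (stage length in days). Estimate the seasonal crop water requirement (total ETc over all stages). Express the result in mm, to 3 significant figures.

214 mm

initial: 0.43 × 3.00 × 40 = 51.60 mm
mid-season: 1.10 × 4.91 × 25 = 135.03 mm
late-season: 0.74 × 2.50 × 15 = 27.75 mm
Seasonal total = 214.38 mm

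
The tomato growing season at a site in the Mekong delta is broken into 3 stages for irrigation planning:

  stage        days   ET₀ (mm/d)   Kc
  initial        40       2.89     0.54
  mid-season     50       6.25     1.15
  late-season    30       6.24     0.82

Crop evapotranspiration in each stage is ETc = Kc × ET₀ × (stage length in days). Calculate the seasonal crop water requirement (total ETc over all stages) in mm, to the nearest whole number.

575 mm

initial: 0.54 × 2.89 × 40 = 62.42 mm
mid-season: 1.15 × 6.25 × 50 = 359.38 mm
late-season: 0.82 × 6.24 × 30 = 153.50 mm
Seasonal total = 575.30 mm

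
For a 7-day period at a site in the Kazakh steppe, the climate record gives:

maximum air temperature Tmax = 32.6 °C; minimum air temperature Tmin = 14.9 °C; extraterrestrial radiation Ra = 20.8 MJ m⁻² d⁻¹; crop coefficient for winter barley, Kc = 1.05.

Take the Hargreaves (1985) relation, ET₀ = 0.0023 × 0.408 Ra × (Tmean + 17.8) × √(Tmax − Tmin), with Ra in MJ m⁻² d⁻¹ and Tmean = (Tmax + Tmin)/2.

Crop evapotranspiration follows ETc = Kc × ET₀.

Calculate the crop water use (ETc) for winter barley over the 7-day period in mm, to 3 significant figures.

Tmean = (32.6 + 14.9)/2 = 23.75 °C
0.408 Ra = 0.408 × 20.8 = 8.4864 mm/d equivalent
ET₀ = 0.0023 × 8.4864 × (23.75 + 17.8) × √17.7 = 0.0023 × 8.4864 × 41.55 × 4.2071 = 3.4120 mm/d
ETc = Kc × ET₀ = 1.05 × 3.4120 = 3.5826 mm/d
Over 7 days: 3.5826 × 7 = 25.078 mm

25.1 mm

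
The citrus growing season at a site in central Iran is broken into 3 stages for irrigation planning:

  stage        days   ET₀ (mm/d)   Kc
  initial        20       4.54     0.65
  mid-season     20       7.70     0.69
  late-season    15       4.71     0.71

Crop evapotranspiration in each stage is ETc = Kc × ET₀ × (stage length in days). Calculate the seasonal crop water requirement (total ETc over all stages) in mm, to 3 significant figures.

initial: 0.65 × 4.54 × 20 = 59.02 mm
mid-season: 0.69 × 7.70 × 20 = 106.26 mm
late-season: 0.71 × 4.71 × 15 = 50.16 mm
Seasonal total = 215.44 mm

215 mm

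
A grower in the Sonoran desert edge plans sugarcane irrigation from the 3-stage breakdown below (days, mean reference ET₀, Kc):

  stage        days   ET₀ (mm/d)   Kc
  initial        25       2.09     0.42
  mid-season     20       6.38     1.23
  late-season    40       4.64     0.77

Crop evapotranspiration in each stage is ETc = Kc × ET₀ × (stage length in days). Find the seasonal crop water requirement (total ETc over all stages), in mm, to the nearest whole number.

initial: 0.42 × 2.09 × 25 = 21.95 mm
mid-season: 1.23 × 6.38 × 20 = 156.95 mm
late-season: 0.77 × 4.64 × 40 = 142.91 mm
Seasonal total = 321.81 mm

322 mm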